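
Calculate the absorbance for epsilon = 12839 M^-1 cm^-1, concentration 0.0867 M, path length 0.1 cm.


A = epsilon * c * l
A = 12839 * 0.0867 * 0.1
A = 111.3141

111.3141


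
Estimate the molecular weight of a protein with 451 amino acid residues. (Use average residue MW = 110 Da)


MW = n_residues * 110 Da
MW = 451 * 110
MW = 49610 Da

49610 Da


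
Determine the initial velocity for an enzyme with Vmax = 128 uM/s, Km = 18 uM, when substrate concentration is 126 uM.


v = Vmax * [S] / (Km + [S])
v = 128 * 126 / (18 + 126)
v = 112.0 uM/s

112.0 uM/s


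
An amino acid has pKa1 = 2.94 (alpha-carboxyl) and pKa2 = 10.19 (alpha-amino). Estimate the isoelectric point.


pI = (pKa1 + pKa2) / 2
pI = (2.94 + 10.19) / 2
pI = 6.565

6.565


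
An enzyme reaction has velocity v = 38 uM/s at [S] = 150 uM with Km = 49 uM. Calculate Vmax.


Vmax = v * (Km + [S]) / [S]
Vmax = 38 * (49 + 150) / 150
Vmax = 50.4133 uM/s

50.4133 uM/s


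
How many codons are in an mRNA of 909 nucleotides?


codons = nucleotides / 3
codons = 909 / 3 = 303

303


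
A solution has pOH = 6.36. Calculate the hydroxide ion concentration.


[OH-] = 10^(-pOH)
[OH-] = 10^(-6.36)
[OH-] = 4.365e-07 M

4.365e-07 M


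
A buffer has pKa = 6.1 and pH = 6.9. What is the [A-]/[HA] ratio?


[A-]/[HA] = 10^(pH - pKa)
= 10^(6.9 - 6.1)
= 6.3096

6.3096


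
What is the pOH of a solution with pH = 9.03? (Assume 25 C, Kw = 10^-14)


pOH = 14 - pH
pOH = 14 - 9.03
pOH = 4.97

4.97


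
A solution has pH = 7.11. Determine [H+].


[H+] = 10^(-pH)
[H+] = 10^(-7.11)
[H+] = 7.762e-08 M

7.762e-08 M


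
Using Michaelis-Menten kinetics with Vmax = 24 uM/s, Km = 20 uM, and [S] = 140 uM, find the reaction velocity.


v = Vmax * [S] / (Km + [S])
v = 24 * 140 / (20 + 140)
v = 21.0 uM/s

21.0 uM/s


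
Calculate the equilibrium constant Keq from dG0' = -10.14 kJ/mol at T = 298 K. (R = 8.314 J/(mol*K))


Keq = exp(-dG0 * 1000 / (R * T))
Keq = exp(-(-10.14) * 1000 / (8.314 * 298))
Keq = 59.9024

59.9024


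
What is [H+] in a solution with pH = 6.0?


[H+] = 10^(-pH)
[H+] = 10^(-6.0)
[H+] = 1.000e-06 M

1.000e-06 M


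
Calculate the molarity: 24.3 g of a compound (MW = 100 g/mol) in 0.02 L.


C = (mass / MW) / volume
C = (24.3 / 100) / 0.02
C = 12.15 M

12.15 M


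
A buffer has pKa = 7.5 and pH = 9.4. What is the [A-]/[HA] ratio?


[A-]/[HA] = 10^(pH - pKa)
= 10^(9.4 - 7.5)
= 79.4328

79.4328


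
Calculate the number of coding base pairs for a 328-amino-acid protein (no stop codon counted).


Each amino acid = 1 codon = 3 bp
bp = 328 * 3 = 984 bp

984 bp


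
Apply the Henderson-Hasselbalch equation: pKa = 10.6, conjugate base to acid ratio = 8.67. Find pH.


pH = pKa + log10([A-]/[HA])
pH = 10.6 + log10(8.67)
pH = 11.538

11.538


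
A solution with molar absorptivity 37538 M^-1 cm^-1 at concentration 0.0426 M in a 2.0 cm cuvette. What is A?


A = epsilon * c * l
A = 37538 * 0.0426 * 2.0
A = 3198.2376

3198.2376


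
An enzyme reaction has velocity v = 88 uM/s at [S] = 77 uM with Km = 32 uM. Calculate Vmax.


Vmax = v * (Km + [S]) / [S]
Vmax = 88 * (32 + 77) / 77
Vmax = 124.5714 uM/s

124.5714 uM/s


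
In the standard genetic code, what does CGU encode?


Standard genetic code lookup.
Codon CGU -> Arg

Arg


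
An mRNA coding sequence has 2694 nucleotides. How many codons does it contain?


codons = nucleotides / 3
codons = 2694 / 3 = 898

898


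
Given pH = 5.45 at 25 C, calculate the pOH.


pOH = 14 - pH
pOH = 14 - 5.45
pOH = 8.55

8.55


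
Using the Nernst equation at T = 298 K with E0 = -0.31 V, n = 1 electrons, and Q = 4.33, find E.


E = E0 - (RT/nF) * ln(Q)
E = -0.31 - (8.314 * 298 / (1 * 96485)) * ln(4.33)
E = -0.3476 V

-0.3476 V


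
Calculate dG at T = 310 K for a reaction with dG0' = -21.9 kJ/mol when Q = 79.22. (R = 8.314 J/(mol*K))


dG = dG0' + RT * ln(Q) / 1000
dG = -21.9 + 8.314 * 310 * ln(79.22) / 1000
dG = -10.6313 kJ/mol

-10.6313 kJ/mol


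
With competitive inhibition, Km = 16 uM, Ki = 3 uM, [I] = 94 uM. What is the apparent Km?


Km_app = Km * (1 + [I]/Ki)
Km_app = 16 * (1 + 94/3)
Km_app = 517.3333 uM

517.3333 uM


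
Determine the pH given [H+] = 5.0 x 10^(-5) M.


pH = -log10([H+])
pH = -log10(5.0 x 10^(-5))
pH = 4.301

4.301


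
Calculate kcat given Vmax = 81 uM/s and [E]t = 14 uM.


kcat = Vmax / [E]t
kcat = 81 / 14
kcat = 5.7857 s^-1

5.7857 s^-1


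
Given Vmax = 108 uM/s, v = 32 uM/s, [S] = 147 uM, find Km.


Km = [S] * (Vmax - v) / v
Km = 147 * (108 - 32) / 32
Km = 349.125 uM

349.125 uM


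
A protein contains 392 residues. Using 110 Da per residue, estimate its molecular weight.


MW = n_residues * 110 Da
MW = 392 * 110
MW = 43120 Da

43120 Da


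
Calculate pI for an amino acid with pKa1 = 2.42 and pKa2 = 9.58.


pI = (pKa1 + pKa2) / 2
pI = (2.42 + 9.58) / 2
pI = 6.0

6.0


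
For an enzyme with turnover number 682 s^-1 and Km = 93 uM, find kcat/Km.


Catalytic efficiency = kcat / Km
= 682 / 93
= 7.3333 uM^-1*s^-1

7.3333 uM^-1*s^-1


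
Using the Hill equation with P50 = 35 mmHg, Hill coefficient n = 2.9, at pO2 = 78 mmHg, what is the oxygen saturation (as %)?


Y = pO2^n / (P50^n + pO2^n)
Y = 78^2.9 / (35^2.9 + 78^2.9)
Y = 91.08%

91.08%


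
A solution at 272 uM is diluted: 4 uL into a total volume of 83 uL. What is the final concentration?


C2 = C1 * V1 / V2
C2 = 272 * 4 / 83
C2 = 13.1084 uM

13.1084 uM


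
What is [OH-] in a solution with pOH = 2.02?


[OH-] = 10^(-pOH)
[OH-] = 10^(-2.02)
[OH-] = 0.0095 M

0.0095 M


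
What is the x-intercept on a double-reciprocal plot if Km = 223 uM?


x-intercept = -1/Km
= -1/223
= -0.0045 1/uM

-0.0045 1/uM


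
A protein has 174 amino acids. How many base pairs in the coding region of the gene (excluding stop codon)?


Each amino acid = 1 codon = 3 bp
bp = 174 * 3 = 522 bp

522 bp


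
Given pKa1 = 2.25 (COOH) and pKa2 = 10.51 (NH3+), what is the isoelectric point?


pI = (pKa1 + pKa2) / 2
pI = (2.25 + 10.51) / 2
pI = 6.38

6.38


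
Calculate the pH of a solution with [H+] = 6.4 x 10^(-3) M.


pH = -log10([H+])
pH = -log10(6.4 x 10^(-3))
pH = 2.1938

2.1938


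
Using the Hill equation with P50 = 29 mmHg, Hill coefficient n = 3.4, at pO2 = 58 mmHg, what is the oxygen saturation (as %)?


Y = pO2^n / (P50^n + pO2^n)
Y = 58^3.4 / (29^3.4 + 58^3.4)
Y = 91.35%

91.35%


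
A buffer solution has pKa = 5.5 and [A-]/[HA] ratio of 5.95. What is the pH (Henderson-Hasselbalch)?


pH = pKa + log10([A-]/[HA])
pH = 5.5 + log10(5.95)
pH = 6.2745

6.2745


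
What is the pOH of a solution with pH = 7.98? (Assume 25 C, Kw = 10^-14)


pOH = 14 - pH
pOH = 14 - 7.98
pOH = 6.02

6.02


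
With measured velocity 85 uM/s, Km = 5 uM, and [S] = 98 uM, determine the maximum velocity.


Vmax = v * (Km + [S]) / [S]
Vmax = 85 * (5 + 98) / 98
Vmax = 89.3367 uM/s

89.3367 uM/s


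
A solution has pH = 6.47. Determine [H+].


[H+] = 10^(-pH)
[H+] = 10^(-6.47)
[H+] = 3.388e-07 M

3.388e-07 M


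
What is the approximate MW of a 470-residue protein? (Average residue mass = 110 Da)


MW = n_residues * 110 Da
MW = 470 * 110
MW = 51700 Da

51700 Da


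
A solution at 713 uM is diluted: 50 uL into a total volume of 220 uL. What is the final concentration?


C2 = C1 * V1 / V2
C2 = 713 * 50 / 220
C2 = 162.0455 uM

162.0455 uM


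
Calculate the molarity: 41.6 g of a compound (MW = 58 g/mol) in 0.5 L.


C = (mass / MW) / volume
C = (41.6 / 58) / 0.5
C = 1.4345 M

1.4345 M


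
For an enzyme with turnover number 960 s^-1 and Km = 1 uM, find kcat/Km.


Catalytic efficiency = kcat / Km
= 960 / 1
= 960.0 uM^-1*s^-1

960.0 uM^-1*s^-1


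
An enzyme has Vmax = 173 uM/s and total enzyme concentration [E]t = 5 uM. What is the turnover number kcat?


kcat = Vmax / [E]t
kcat = 173 / 5
kcat = 34.6 s^-1

34.6 s^-1


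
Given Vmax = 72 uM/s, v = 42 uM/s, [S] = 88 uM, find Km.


Km = [S] * (Vmax - v) / v
Km = 88 * (72 - 42) / 42
Km = 62.8571 uM

62.8571 uM


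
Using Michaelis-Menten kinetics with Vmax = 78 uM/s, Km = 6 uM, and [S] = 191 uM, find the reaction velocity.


v = Vmax * [S] / (Km + [S])
v = 78 * 191 / (6 + 191)
v = 75.6244 uM/s

75.6244 uM/s


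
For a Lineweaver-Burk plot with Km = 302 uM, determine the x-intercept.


x-intercept = -1/Km
= -1/302
= -0.0033 1/uM

-0.0033 1/uM


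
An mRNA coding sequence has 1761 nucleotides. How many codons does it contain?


codons = nucleotides / 3
codons = 1761 / 3 = 587

587


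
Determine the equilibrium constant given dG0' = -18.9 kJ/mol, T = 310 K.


Keq = exp(-dG0 * 1000 / (R * T))
Keq = exp(-(-18.9) * 1000 / (8.314 * 310))
Keq = 1530.1819

1530.1819


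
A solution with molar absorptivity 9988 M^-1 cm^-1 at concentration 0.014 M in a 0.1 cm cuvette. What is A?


A = epsilon * c * l
A = 9988 * 0.014 * 0.1
A = 13.9832

13.9832


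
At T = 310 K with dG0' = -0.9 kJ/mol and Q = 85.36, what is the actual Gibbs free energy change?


dG = dG0' + RT * ln(Q) / 1000
dG = -0.9 + 8.314 * 310 * ln(85.36) / 1000
dG = 10.5611 kJ/mol

10.5611 kJ/mol


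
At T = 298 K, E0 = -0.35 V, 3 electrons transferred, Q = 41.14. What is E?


E = E0 - (RT/nF) * ln(Q)
E = -0.35 - (8.314 * 298 / (3 * 96485)) * ln(41.14)
E = -0.3818 V

-0.3818 V


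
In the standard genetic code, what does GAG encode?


Standard genetic code lookup.
Codon GAG -> Glu

Glu


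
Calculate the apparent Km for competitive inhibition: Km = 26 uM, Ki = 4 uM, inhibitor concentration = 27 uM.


Km_app = Km * (1 + [I]/Ki)
Km_app = 26 * (1 + 27/4)
Km_app = 201.5 uM

201.5 uM


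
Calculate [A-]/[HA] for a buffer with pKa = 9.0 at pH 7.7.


[A-]/[HA] = 10^(pH - pKa)
= 10^(7.7 - 9.0)
= 0.0501

0.0501


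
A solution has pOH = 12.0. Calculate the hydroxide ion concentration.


[OH-] = 10^(-pOH)
[OH-] = 10^(-12.0)
[OH-] = 1.000e-12 M

1.000e-12 M


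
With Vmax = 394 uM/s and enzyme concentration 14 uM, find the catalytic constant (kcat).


kcat = Vmax / [E]t
kcat = 394 / 14
kcat = 28.1429 s^-1

28.1429 s^-1


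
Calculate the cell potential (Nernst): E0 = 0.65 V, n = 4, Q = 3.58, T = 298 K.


E = E0 - (RT/nF) * ln(Q)
E = 0.65 - (8.314 * 298 / (4 * 96485)) * ln(3.58)
E = 0.6418 V

0.6418 V


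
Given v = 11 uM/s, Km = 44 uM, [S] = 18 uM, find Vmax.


Vmax = v * (Km + [S]) / [S]
Vmax = 11 * (44 + 18) / 18
Vmax = 37.8889 uM/s

37.8889 uM/s


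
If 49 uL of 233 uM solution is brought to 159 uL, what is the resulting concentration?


C2 = C1 * V1 / V2
C2 = 233 * 49 / 159
C2 = 71.805 uM

71.805 uM


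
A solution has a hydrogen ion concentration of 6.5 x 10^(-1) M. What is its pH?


pH = -log10([H+])
pH = -log10(6.5 x 10^(-1))
pH = 0.1871

0.1871


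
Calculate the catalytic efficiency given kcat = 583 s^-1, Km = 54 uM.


Catalytic efficiency = kcat / Km
= 583 / 54
= 10.7963 uM^-1*s^-1

10.7963 uM^-1*s^-1


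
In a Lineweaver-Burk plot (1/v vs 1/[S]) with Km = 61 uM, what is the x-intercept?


x-intercept = -1/Km
= -1/61
= -0.0164 1/uM

-0.0164 1/uM


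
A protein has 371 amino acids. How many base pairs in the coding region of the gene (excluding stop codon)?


Each amino acid = 1 codon = 3 bp
bp = 371 * 3 = 1113 bp

1113 bp


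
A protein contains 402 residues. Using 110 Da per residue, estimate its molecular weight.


MW = n_residues * 110 Da
MW = 402 * 110
MW = 44220 Da

44220 Da


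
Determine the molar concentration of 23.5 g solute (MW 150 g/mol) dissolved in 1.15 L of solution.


C = (mass / MW) / volume
C = (23.5 / 150) / 1.15
C = 0.1362 M

0.1362 M


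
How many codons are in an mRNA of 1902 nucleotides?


codons = nucleotides / 3
codons = 1902 / 3 = 634

634


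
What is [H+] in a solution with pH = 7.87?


[H+] = 10^(-pH)
[H+] = 10^(-7.87)
[H+] = 1.349e-08 M

1.349e-08 M


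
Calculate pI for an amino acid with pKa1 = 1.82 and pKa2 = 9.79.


pI = (pKa1 + pKa2) / 2
pI = (1.82 + 9.79) / 2
pI = 5.805

5.805


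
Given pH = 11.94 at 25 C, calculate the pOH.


pOH = 14 - pH
pOH = 14 - 11.94
pOH = 2.06

2.06


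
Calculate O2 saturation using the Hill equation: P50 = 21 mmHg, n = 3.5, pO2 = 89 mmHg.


Y = pO2^n / (P50^n + pO2^n)
Y = 89^3.5 / (21^3.5 + 89^3.5)
Y = 99.37%

99.37%


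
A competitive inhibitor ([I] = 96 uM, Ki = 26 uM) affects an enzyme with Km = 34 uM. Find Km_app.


Km_app = Km * (1 + [I]/Ki)
Km_app = 34 * (1 + 96/26)
Km_app = 159.5385 uM

159.5385 uM


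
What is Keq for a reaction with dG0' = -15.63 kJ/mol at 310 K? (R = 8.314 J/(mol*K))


Keq = exp(-dG0 * 1000 / (R * T))
Keq = exp(-(-15.63) * 1000 / (8.314 * 310))
Keq = 430.261

430.261


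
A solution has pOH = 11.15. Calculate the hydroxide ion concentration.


[OH-] = 10^(-pOH)
[OH-] = 10^(-11.15)
[OH-] = 7.079e-12 M

7.079e-12 M


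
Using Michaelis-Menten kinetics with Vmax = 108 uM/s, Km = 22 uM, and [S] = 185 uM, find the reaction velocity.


v = Vmax * [S] / (Km + [S])
v = 108 * 185 / (22 + 185)
v = 96.5217 uM/s

96.5217 uM/s


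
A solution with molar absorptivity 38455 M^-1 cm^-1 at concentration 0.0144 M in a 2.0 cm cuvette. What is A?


A = epsilon * c * l
A = 38455 * 0.0144 * 2.0
A = 1107.504

1107.504


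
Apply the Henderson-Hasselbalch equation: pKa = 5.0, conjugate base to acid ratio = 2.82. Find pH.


pH = pKa + log10([A-]/[HA])
pH = 5.0 + log10(2.82)
pH = 5.4502

5.4502


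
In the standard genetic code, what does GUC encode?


Standard genetic code lookup.
Codon GUC -> Val

Val


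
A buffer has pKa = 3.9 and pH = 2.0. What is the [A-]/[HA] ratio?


[A-]/[HA] = 10^(pH - pKa)
= 10^(2.0 - 3.9)
= 0.0126

0.0126


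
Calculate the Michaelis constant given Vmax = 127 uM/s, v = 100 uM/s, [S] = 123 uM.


Km = [S] * (Vmax - v) / v
Km = 123 * (127 - 100) / 100
Km = 33.21 uM

33.21 uM


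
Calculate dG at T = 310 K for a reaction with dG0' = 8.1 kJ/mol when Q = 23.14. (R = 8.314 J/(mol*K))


dG = dG0' + RT * ln(Q) / 1000
dG = 8.1 + 8.314 * 310 * ln(23.14) / 1000
dG = 16.1969 kJ/mol

16.1969 kJ/mol


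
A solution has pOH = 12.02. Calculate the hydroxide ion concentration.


[OH-] = 10^(-pOH)
[OH-] = 10^(-12.02)
[OH-] = 9.550e-13 M

9.550e-13 M


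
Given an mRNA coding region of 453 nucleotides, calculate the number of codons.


codons = nucleotides / 3
codons = 453 / 3 = 151

151


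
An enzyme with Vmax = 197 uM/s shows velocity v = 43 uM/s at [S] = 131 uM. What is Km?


Km = [S] * (Vmax - v) / v
Km = 131 * (197 - 43) / 43
Km = 469.1628 uM

469.1628 uM


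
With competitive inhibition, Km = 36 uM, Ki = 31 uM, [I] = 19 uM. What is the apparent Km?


Km_app = Km * (1 + [I]/Ki)
Km_app = 36 * (1 + 19/31)
Km_app = 58.0645 uM

58.0645 uM


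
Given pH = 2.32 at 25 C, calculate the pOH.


pOH = 14 - pH
pOH = 14 - 2.32
pOH = 11.68

11.68


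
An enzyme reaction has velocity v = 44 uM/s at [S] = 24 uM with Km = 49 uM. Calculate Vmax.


Vmax = v * (Km + [S]) / [S]
Vmax = 44 * (49 + 24) / 24
Vmax = 133.8333 uM/s

133.8333 uM/s


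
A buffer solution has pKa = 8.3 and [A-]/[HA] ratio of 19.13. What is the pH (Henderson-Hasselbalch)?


pH = pKa + log10([A-]/[HA])
pH = 8.3 + log10(19.13)
pH = 9.5817

9.5817


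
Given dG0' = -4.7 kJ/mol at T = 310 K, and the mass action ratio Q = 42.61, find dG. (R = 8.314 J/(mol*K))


dG = dG0' + RT * ln(Q) / 1000
dG = -4.7 + 8.314 * 310 * ln(42.61) / 1000
dG = 4.9704 kJ/mol

4.9704 kJ/mol


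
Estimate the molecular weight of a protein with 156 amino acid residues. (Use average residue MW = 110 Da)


MW = n_residues * 110 Da
MW = 156 * 110
MW = 17160 Da

17160 Da


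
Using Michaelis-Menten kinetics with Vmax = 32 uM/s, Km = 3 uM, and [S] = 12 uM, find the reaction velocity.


v = Vmax * [S] / (Km + [S])
v = 32 * 12 / (3 + 12)
v = 25.6 uM/s

25.6 uM/s


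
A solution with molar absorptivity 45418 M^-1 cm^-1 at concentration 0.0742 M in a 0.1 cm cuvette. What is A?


A = epsilon * c * l
A = 45418 * 0.0742 * 0.1
A = 337.0016

337.0016


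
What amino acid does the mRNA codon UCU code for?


Standard genetic code lookup.
Codon UCU -> Ser

Ser


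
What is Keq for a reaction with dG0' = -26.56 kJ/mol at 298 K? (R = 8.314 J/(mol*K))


Keq = exp(-dG0 * 1000 / (R * T))
Keq = exp(-(-26.56) * 1000 / (8.314 * 298))
Keq = 45259.7237

45259.7237


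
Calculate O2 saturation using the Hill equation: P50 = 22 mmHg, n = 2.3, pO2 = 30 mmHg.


Y = pO2^n / (P50^n + pO2^n)
Y = 30^2.3 / (22^2.3 + 30^2.3)
Y = 67.11%

67.11%


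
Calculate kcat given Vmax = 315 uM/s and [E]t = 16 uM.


kcat = Vmax / [E]t
kcat = 315 / 16
kcat = 19.6875 s^-1

19.6875 s^-1


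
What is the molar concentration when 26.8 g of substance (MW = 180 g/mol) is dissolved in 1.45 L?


C = (mass / MW) / volume
C = (26.8 / 180) / 1.45
C = 0.1027 M

0.1027 M


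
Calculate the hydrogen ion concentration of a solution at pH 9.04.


[H+] = 10^(-pH)
[H+] = 10^(-9.04)
[H+] = 9.120e-10 M

9.120e-10 M


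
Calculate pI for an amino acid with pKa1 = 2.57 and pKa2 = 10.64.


pI = (pKa1 + pKa2) / 2
pI = (2.57 + 10.64) / 2
pI = 6.605

6.605


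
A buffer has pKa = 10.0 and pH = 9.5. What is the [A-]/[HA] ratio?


[A-]/[HA] = 10^(pH - pKa)
= 10^(9.5 - 10.0)
= 0.3162

0.3162


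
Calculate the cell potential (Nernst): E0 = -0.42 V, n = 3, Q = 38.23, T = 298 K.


E = E0 - (RT/nF) * ln(Q)
E = -0.42 - (8.314 * 298 / (3 * 96485)) * ln(38.23)
E = -0.4512 V

-0.4512 V


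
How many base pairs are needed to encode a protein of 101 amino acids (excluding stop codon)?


Each amino acid = 1 codon = 3 bp
bp = 101 * 3 = 303 bp

303 bp


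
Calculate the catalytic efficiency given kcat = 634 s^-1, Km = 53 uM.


Catalytic efficiency = kcat / Km
= 634 / 53
= 11.9623 uM^-1*s^-1

11.9623 uM^-1*s^-1


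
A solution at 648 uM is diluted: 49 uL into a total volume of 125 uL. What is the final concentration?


C2 = C1 * V1 / V2
C2 = 648 * 49 / 125
C2 = 254.016 uM

254.016 uM


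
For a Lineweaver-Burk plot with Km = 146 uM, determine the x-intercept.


x-intercept = -1/Km
= -1/146
= -0.0068 1/uM

-0.0068 1/uM


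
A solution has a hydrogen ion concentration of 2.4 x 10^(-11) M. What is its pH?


pH = -log10([H+])
pH = -log10(2.4 x 10^(-11))
pH = 10.6198

10.6198


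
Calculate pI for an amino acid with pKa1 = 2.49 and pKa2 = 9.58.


pI = (pKa1 + pKa2) / 2
pI = (2.49 + 9.58) / 2
pI = 6.035

6.035


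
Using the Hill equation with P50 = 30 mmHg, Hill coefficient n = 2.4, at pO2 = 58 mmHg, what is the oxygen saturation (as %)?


Y = pO2^n / (P50^n + pO2^n)
Y = 58^2.4 / (30^2.4 + 58^2.4)
Y = 82.95%

82.95%


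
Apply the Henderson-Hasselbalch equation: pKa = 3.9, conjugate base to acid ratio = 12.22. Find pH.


pH = pKa + log10([A-]/[HA])
pH = 3.9 + log10(12.22)
pH = 4.9871

4.9871


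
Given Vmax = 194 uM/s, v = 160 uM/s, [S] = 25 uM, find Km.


Km = [S] * (Vmax - v) / v
Km = 25 * (194 - 160) / 160
Km = 5.3125 uM

5.3125 uM


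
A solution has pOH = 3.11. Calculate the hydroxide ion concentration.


[OH-] = 10^(-pOH)
[OH-] = 10^(-3.11)
[OH-] = 7.762e-04 M

7.762e-04 M


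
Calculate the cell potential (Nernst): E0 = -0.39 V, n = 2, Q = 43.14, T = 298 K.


E = E0 - (RT/nF) * ln(Q)
E = -0.39 - (8.314 * 298 / (2 * 96485)) * ln(43.14)
E = -0.4383 V

-0.4383 V


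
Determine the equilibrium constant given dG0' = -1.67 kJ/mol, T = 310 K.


Keq = exp(-dG0 * 1000 / (R * T))
Keq = exp(-(-1.67) * 1000 / (8.314 * 310))
Keq = 1.9116

1.9116


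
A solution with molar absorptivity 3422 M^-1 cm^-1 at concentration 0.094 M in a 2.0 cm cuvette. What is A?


A = epsilon * c * l
A = 3422 * 0.094 * 2.0
A = 643.336

643.336


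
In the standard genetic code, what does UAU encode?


Standard genetic code lookup.
Codon UAU -> Tyr

Tyr


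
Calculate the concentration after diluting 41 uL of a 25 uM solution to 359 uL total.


C2 = C1 * V1 / V2
C2 = 25 * 41 / 359
C2 = 2.8552 uM

2.8552 uM


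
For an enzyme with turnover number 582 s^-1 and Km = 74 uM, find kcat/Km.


Catalytic efficiency = kcat / Km
= 582 / 74
= 7.8649 uM^-1*s^-1

7.8649 uM^-1*s^-1


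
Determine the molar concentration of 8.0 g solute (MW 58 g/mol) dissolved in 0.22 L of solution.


C = (mass / MW) / volume
C = (8.0 / 58) / 0.22
C = 0.627 M

0.627 M


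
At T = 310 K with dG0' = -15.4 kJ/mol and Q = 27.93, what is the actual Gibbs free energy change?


dG = dG0' + RT * ln(Q) / 1000
dG = -15.4 + 8.314 * 310 * ln(27.93) / 1000
dG = -6.8182 kJ/mol

-6.8182 kJ/mol


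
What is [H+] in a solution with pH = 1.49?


[H+] = 10^(-pH)
[H+] = 10^(-1.49)
[H+] = 0.0324 M

0.0324 M


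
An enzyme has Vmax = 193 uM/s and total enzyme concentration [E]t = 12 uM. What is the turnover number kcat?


kcat = Vmax / [E]t
kcat = 193 / 12
kcat = 16.0833 s^-1

16.0833 s^-1


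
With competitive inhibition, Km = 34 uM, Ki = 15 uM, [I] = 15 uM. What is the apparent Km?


Km_app = Km * (1 + [I]/Ki)
Km_app = 34 * (1 + 15/15)
Km_app = 68.0 uM

68.0 uM


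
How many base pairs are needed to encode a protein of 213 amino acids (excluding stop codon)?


Each amino acid = 1 codon = 3 bp
bp = 213 * 3 = 639 bp

639 bp


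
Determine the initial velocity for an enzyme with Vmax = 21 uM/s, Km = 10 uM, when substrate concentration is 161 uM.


v = Vmax * [S] / (Km + [S])
v = 21 * 161 / (10 + 161)
v = 19.7719 uM/s

19.7719 uM/s


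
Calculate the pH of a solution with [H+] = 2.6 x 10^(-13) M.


pH = -log10([H+])
pH = -log10(2.6 x 10^(-13))
pH = 12.585

12.585


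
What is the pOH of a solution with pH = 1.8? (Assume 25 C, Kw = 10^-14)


pOH = 14 - pH
pOH = 14 - 1.8
pOH = 12.2

12.2


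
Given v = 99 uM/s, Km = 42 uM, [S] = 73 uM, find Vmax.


Vmax = v * (Km + [S]) / [S]
Vmax = 99 * (42 + 73) / 73
Vmax = 155.9589 uM/s

155.9589 uM/s


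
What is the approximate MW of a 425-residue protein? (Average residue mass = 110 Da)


MW = n_residues * 110 Da
MW = 425 * 110
MW = 46750 Da

46750 Da


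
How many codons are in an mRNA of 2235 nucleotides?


codons = nucleotides / 3
codons = 2235 / 3 = 745

745


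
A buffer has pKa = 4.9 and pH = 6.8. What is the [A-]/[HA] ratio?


[A-]/[HA] = 10^(pH - pKa)
= 10^(6.8 - 4.9)
= 79.4328

79.4328


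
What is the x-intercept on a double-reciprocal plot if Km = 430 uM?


x-intercept = -1/Km
= -1/430
= -0.0023 1/uM

-0.0023 1/uM


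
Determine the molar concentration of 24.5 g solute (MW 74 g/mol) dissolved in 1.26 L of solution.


C = (mass / MW) / volume
C = (24.5 / 74) / 1.26
C = 0.2628 M

0.2628 M


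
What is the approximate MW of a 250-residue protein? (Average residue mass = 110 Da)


MW = n_residues * 110 Da
MW = 250 * 110
MW = 27500 Da

27500 Da


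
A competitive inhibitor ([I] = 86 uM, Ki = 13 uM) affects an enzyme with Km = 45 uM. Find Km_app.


Km_app = Km * (1 + [I]/Ki)
Km_app = 45 * (1 + 86/13)
Km_app = 342.6923 uM

342.6923 uM


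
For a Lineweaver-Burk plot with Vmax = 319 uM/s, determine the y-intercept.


y-intercept = 1/Vmax
= 1/319
= 0.0031 s/uM

0.0031 s/uM


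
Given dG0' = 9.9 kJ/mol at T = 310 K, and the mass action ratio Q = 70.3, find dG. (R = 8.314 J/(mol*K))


dG = dG0' + RT * ln(Q) / 1000
dG = 9.9 + 8.314 * 310 * ln(70.3) / 1000
dG = 20.8608 kJ/mol

20.8608 kJ/mol


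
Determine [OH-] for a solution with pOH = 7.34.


[OH-] = 10^(-pOH)
[OH-] = 10^(-7.34)
[OH-] = 4.571e-08 M

4.571e-08 M


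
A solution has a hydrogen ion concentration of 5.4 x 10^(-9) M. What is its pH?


pH = -log10([H+])
pH = -log10(5.4 x 10^(-9))
pH = 8.2676

8.2676


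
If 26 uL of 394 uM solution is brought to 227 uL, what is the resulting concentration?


C2 = C1 * V1 / V2
C2 = 394 * 26 / 227
C2 = 45.1278 uM

45.1278 uM


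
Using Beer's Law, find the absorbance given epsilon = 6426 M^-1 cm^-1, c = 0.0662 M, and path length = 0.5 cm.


A = epsilon * c * l
A = 6426 * 0.0662 * 0.5
A = 212.7006

212.7006


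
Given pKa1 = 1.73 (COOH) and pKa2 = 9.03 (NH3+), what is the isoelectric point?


pI = (pKa1 + pKa2) / 2
pI = (1.73 + 9.03) / 2
pI = 5.38

5.38


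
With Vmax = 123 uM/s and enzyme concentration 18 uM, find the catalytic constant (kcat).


kcat = Vmax / [E]t
kcat = 123 / 18
kcat = 6.8333 s^-1

6.8333 s^-1


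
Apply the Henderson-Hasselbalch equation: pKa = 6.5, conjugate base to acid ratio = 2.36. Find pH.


pH = pKa + log10([A-]/[HA])
pH = 6.5 + log10(2.36)
pH = 6.8729

6.8729


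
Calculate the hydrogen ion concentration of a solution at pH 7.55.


[H+] = 10^(-pH)
[H+] = 10^(-7.55)
[H+] = 2.818e-08 M

2.818e-08 M


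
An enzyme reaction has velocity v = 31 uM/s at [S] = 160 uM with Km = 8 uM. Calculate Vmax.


Vmax = v * (Km + [S]) / [S]
Vmax = 31 * (8 + 160) / 160
Vmax = 32.55 uM/s

32.55 uM/s


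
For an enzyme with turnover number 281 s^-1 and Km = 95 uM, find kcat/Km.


Catalytic efficiency = kcat / Km
= 281 / 95
= 2.9579 uM^-1*s^-1

2.9579 uM^-1*s^-1


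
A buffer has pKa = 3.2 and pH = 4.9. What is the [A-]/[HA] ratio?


[A-]/[HA] = 10^(pH - pKa)
= 10^(4.9 - 3.2)
= 50.1187

50.1187


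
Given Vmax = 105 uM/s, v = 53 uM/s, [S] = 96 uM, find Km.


Km = [S] * (Vmax - v) / v
Km = 96 * (105 - 53) / 53
Km = 94.1887 uM

94.1887 uM


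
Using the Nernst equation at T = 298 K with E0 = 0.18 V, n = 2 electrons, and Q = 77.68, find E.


E = E0 - (RT/nF) * ln(Q)
E = 0.18 - (8.314 * 298 / (2 * 96485)) * ln(77.68)
E = 0.1241 V

0.1241 V


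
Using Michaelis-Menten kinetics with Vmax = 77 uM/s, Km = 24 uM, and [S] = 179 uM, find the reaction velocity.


v = Vmax * [S] / (Km + [S])
v = 77 * 179 / (24 + 179)
v = 67.8966 uM/s

67.8966 uM/s


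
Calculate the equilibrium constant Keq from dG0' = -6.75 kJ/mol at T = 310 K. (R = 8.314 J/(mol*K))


Keq = exp(-dG0 * 1000 / (R * T))
Keq = exp(-(-6.75) * 1000 / (8.314 * 310))
Keq = 13.7217

13.7217


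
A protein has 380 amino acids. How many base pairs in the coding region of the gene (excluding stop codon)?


Each amino acid = 1 codon = 3 bp
bp = 380 * 3 = 1140 bp

1140 bp


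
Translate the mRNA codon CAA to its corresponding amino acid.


Standard genetic code lookup.
Codon CAA -> Gln

Gln


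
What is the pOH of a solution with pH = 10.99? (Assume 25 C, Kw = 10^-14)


pOH = 14 - pH
pOH = 14 - 10.99
pOH = 3.01

3.01


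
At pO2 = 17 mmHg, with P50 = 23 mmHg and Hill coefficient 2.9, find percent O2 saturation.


Y = pO2^n / (P50^n + pO2^n)
Y = 17^2.9 / (23^2.9 + 17^2.9)
Y = 29.39%

29.39%


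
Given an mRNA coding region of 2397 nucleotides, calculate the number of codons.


codons = nucleotides / 3
codons = 2397 / 3 = 799

799


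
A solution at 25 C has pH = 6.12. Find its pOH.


pOH = 14 - pH
pOH = 14 - 6.12
pOH = 7.88

7.88


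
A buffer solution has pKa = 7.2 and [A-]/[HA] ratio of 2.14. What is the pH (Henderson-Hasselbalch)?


pH = pKa + log10([A-]/[HA])
pH = 7.2 + log10(2.14)
pH = 7.5304

7.5304


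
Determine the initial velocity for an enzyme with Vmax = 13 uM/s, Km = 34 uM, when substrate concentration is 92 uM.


v = Vmax * [S] / (Km + [S])
v = 13 * 92 / (34 + 92)
v = 9.4921 uM/s

9.4921 uM/s


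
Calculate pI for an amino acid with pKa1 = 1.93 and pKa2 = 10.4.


pI = (pKa1 + pKa2) / 2
pI = (1.93 + 10.4) / 2
pI = 6.165

6.165


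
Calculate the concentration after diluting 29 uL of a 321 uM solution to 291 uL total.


C2 = C1 * V1 / V2
C2 = 321 * 29 / 291
C2 = 31.9897 uM

31.9897 uM


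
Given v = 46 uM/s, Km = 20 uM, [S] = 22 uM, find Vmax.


Vmax = v * (Km + [S]) / [S]
Vmax = 46 * (20 + 22) / 22
Vmax = 87.8182 uM/s

87.8182 uM/s


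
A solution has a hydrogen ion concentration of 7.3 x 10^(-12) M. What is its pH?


pH = -log10([H+])
pH = -log10(7.3 x 10^(-12))
pH = 11.1367

11.1367


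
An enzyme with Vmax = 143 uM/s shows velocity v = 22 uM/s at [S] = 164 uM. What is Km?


Km = [S] * (Vmax - v) / v
Km = 164 * (143 - 22) / 22
Km = 902.0 uM

902.0 uM


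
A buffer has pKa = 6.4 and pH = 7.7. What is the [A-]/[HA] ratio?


[A-]/[HA] = 10^(pH - pKa)
= 10^(7.7 - 6.4)
= 19.9526

19.9526


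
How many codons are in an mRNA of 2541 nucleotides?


codons = nucleotides / 3
codons = 2541 / 3 = 847

847


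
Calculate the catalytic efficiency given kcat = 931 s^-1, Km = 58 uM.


Catalytic efficiency = kcat / Km
= 931 / 58
= 16.0517 uM^-1*s^-1

16.0517 uM^-1*s^-1


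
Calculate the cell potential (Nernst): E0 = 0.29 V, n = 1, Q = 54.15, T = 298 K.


E = E0 - (RT/nF) * ln(Q)
E = 0.29 - (8.314 * 298 / (1 * 96485)) * ln(54.15)
E = 0.1875 V

0.1875 V


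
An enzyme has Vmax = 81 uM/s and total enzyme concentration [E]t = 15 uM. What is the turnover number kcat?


kcat = Vmax / [E]t
kcat = 81 / 15
kcat = 5.4 s^-1

5.4 s^-1


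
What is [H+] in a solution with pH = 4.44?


[H+] = 10^(-pH)
[H+] = 10^(-4.44)
[H+] = 3.631e-05 M

3.631e-05 M


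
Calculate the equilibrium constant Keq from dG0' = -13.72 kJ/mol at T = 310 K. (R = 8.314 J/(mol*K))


Keq = exp(-dG0 * 1000 / (R * T))
Keq = exp(-(-13.72) * 1000 / (8.314 * 310))
Keq = 205.0631

205.0631


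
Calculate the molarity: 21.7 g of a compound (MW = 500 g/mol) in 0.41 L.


C = (mass / MW) / volume
C = (21.7 / 500) / 0.41
C = 0.1059 M

0.1059 M


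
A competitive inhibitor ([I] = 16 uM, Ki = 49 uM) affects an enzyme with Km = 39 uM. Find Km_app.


Km_app = Km * (1 + [I]/Ki)
Km_app = 39 * (1 + 16/49)
Km_app = 51.7347 uM

51.7347 uM


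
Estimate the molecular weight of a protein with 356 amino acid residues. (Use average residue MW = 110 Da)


MW = n_residues * 110 Da
MW = 356 * 110
MW = 39160 Da

39160 Da


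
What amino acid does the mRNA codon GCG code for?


Standard genetic code lookup.
Codon GCG -> Ala

Ala


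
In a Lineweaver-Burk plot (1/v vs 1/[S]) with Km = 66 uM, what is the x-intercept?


x-intercept = -1/Km
= -1/66
= -0.0152 1/uM

-0.0152 1/uM


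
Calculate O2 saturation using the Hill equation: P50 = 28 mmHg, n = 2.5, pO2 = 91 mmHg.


Y = pO2^n / (P50^n + pO2^n)
Y = 91^2.5 / (28^2.5 + 91^2.5)
Y = 95.01%

95.01%


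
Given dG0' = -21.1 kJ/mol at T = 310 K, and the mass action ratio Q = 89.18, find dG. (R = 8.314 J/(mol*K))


dG = dG0' + RT * ln(Q) / 1000
dG = -21.1 + 8.314 * 310 * ln(89.18) / 1000
dG = -9.5261 kJ/mol

-9.5261 kJ/mol


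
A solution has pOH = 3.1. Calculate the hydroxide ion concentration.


[OH-] = 10^(-pOH)
[OH-] = 10^(-3.1)
[OH-] = 7.943e-04 M

7.943e-04 M


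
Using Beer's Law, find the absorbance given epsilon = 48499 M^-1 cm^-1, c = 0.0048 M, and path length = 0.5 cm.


A = epsilon * c * l
A = 48499 * 0.0048 * 0.5
A = 116.3976

116.3976


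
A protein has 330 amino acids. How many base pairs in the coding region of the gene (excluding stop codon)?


Each amino acid = 1 codon = 3 bp
bp = 330 * 3 = 990 bp

990 bp


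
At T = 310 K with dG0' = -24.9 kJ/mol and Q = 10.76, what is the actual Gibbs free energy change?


dG = dG0' + RT * ln(Q) / 1000
dG = -24.9 + 8.314 * 310 * ln(10.76) / 1000
dG = -18.7767 kJ/mol

-18.7767 kJ/mol


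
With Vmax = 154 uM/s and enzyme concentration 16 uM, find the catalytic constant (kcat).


kcat = Vmax / [E]t
kcat = 154 / 16
kcat = 9.625 s^-1

9.625 s^-1


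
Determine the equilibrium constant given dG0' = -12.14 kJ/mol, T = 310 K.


Keq = exp(-dG0 * 1000 / (R * T))
Keq = exp(-(-12.14) * 1000 / (8.314 * 310))
Keq = 111.0836

111.0836


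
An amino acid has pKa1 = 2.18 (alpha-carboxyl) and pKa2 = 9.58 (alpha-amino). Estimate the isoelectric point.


pI = (pKa1 + pKa2) / 2
pI = (2.18 + 9.58) / 2
pI = 5.88

5.88


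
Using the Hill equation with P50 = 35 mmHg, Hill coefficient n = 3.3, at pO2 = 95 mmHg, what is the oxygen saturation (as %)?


Y = pO2^n / (P50^n + pO2^n)
Y = 95^3.3 / (35^3.3 + 95^3.3)
Y = 96.43%

96.43%


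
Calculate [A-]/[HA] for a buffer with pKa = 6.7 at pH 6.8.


[A-]/[HA] = 10^(pH - pKa)
= 10^(6.8 - 6.7)
= 1.2589

1.2589


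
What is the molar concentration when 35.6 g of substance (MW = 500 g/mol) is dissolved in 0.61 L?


C = (mass / MW) / volume
C = (35.6 / 500) / 0.61
C = 0.1167 M

0.1167 M


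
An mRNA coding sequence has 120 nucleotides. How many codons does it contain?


codons = nucleotides / 3
codons = 120 / 3 = 40

40


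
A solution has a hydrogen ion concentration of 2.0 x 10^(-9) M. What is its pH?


pH = -log10([H+])
pH = -log10(2.0 x 10^(-9))
pH = 8.699

8.699


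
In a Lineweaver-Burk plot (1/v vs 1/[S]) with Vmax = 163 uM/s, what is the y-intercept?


y-intercept = 1/Vmax
= 1/163
= 0.0061 s/uM

0.0061 s/uM


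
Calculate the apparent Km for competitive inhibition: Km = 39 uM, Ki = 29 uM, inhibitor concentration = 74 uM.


Km_app = Km * (1 + [I]/Ki)
Km_app = 39 * (1 + 74/29)
Km_app = 138.5172 uM

138.5172 uM


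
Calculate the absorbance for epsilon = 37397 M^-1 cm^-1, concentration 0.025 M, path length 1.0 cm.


A = epsilon * c * l
A = 37397 * 0.025 * 1.0
A = 934.925

934.925


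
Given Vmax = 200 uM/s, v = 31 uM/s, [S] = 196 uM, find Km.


Km = [S] * (Vmax - v) / v
Km = 196 * (200 - 31) / 31
Km = 1068.5161 uM

1068.5161 uM


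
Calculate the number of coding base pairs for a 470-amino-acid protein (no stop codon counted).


Each amino acid = 1 codon = 3 bp
bp = 470 * 3 = 1410 bp

1410 bp


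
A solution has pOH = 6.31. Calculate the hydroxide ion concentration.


[OH-] = 10^(-pOH)
[OH-] = 10^(-6.31)
[OH-] = 4.898e-07 M

4.898e-07 M


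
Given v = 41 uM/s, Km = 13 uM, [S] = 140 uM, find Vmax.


Vmax = v * (Km + [S]) / [S]
Vmax = 41 * (13 + 140) / 140
Vmax = 44.8071 uM/s

44.8071 uM/s


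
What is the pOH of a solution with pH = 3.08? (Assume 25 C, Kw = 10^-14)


pOH = 14 - pH
pOH = 14 - 3.08
pOH = 10.92

10.92


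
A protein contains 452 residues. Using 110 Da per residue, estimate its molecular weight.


MW = n_residues * 110 Da
MW = 452 * 110
MW = 49720 Da

49720 Da


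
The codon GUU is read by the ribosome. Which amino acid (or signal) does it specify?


Standard genetic code lookup.
Codon GUU -> Val

Val


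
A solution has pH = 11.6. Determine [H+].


[H+] = 10^(-pH)
[H+] = 10^(-11.6)
[H+] = 2.512e-12 M

2.512e-12 M


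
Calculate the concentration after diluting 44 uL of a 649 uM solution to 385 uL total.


C2 = C1 * V1 / V2
C2 = 649 * 44 / 385
C2 = 74.1714 uM

74.1714 uM


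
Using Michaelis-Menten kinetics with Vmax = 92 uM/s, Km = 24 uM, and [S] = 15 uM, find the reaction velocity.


v = Vmax * [S] / (Km + [S])
v = 92 * 15 / (24 + 15)
v = 35.3846 uM/s

35.3846 uM/s


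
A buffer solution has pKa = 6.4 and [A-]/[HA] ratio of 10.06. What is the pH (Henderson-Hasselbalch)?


pH = pKa + log10([A-]/[HA])
pH = 6.4 + log10(10.06)
pH = 7.4026

7.4026


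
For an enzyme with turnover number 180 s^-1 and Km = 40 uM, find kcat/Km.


Catalytic efficiency = kcat / Km
= 180 / 40
= 4.5 uM^-1*s^-1

4.5 uM^-1*s^-1


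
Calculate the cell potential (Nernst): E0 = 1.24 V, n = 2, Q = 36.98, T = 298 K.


E = E0 - (RT/nF) * ln(Q)
E = 1.24 - (8.314 * 298 / (2 * 96485)) * ln(36.98)
E = 1.1936 V

1.1936 V


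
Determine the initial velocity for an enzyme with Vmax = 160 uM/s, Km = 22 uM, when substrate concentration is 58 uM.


v = Vmax * [S] / (Km + [S])
v = 160 * 58 / (22 + 58)
v = 116.0 uM/s

116.0 uM/s


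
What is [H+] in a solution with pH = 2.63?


[H+] = 10^(-pH)
[H+] = 10^(-2.63)
[H+] = 0.0023 M

0.0023 M


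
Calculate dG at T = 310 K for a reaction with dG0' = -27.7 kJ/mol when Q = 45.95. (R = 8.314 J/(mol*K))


dG = dG0' + RT * ln(Q) / 1000
dG = -27.7 + 8.314 * 310 * ln(45.95) / 1000
dG = -17.8351 kJ/mol

-17.8351 kJ/mol


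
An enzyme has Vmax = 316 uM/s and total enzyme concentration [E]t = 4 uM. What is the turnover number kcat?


kcat = Vmax / [E]t
kcat = 316 / 4
kcat = 79.0 s^-1

79.0 s^-1


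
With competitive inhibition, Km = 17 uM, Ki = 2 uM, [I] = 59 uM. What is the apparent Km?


Km_app = Km * (1 + [I]/Ki)
Km_app = 17 * (1 + 59/2)
Km_app = 518.5 uM

518.5 uM


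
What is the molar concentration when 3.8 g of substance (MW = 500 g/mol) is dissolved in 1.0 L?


C = (mass / MW) / volume
C = (3.8 / 500) / 1.0
C = 0.0076 M

0.0076 M


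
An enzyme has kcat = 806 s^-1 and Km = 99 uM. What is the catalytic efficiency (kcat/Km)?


Catalytic efficiency = kcat / Km
= 806 / 99
= 8.1414 uM^-1*s^-1

8.1414 uM^-1*s^-1


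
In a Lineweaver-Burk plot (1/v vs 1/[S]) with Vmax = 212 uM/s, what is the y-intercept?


y-intercept = 1/Vmax
= 1/212
= 0.0047 s/uM

0.0047 s/uM


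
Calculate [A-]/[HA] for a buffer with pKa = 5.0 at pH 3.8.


[A-]/[HA] = 10^(pH - pKa)
= 10^(3.8 - 5.0)
= 0.0631

0.0631


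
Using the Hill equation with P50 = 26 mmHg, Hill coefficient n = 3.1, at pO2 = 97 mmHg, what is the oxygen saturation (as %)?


Y = pO2^n / (P50^n + pO2^n)
Y = 97^3.1 / (26^3.1 + 97^3.1)
Y = 98.34%

98.34%


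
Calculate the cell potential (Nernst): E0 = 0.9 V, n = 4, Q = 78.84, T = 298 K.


E = E0 - (RT/nF) * ln(Q)
E = 0.9 - (8.314 * 298 / (4 * 96485)) * ln(78.84)
E = 0.872 V

0.872 V


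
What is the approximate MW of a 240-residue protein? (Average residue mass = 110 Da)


MW = n_residues * 110 Da
MW = 240 * 110
MW = 26400 Da

26400 Da


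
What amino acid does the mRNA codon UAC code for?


Standard genetic code lookup.
Codon UAC -> Tyr

Tyr


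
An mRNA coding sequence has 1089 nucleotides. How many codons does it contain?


codons = nucleotides / 3
codons = 1089 / 3 = 363

363


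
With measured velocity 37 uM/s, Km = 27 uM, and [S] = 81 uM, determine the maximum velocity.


Vmax = v * (Km + [S]) / [S]
Vmax = 37 * (27 + 81) / 81
Vmax = 49.3333 uM/s

49.3333 uM/s


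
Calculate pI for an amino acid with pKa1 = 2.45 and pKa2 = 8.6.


pI = (pKa1 + pKa2) / 2
pI = (2.45 + 8.6) / 2
pI = 5.525

5.525


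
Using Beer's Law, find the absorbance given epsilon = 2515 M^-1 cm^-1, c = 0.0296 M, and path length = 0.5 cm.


A = epsilon * c * l
A = 2515 * 0.0296 * 0.5
A = 37.222

37.222


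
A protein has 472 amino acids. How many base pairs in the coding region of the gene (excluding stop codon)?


Each amino acid = 1 codon = 3 bp
bp = 472 * 3 = 1416 bp

1416 bp


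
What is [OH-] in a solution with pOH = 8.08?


[OH-] = 10^(-pOH)
[OH-] = 10^(-8.08)
[OH-] = 8.318e-09 M

8.318e-09 M


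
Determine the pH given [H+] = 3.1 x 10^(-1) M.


pH = -log10([H+])
pH = -log10(3.1 x 10^(-1))
pH = 0.5086

0.5086


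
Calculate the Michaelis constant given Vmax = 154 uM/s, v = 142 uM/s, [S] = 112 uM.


Km = [S] * (Vmax - v) / v
Km = 112 * (154 - 142) / 142
Km = 9.4648 uM

9.4648 uM


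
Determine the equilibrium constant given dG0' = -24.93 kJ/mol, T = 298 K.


Keq = exp(-dG0 * 1000 / (R * T))
Keq = exp(-(-24.93) * 1000 / (8.314 * 298))
Keq = 23441.6736

23441.6736


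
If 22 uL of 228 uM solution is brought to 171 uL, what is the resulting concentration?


C2 = C1 * V1 / V2
C2 = 228 * 22 / 171
C2 = 29.3333 uM

29.3333 uM


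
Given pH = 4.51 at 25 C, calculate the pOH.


pOH = 14 - pH
pOH = 14 - 4.51
pOH = 9.49

9.49


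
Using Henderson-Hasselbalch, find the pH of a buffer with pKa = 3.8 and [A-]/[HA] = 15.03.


pH = pKa + log10([A-]/[HA])
pH = 3.8 + log10(15.03)
pH = 4.977

4.977
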